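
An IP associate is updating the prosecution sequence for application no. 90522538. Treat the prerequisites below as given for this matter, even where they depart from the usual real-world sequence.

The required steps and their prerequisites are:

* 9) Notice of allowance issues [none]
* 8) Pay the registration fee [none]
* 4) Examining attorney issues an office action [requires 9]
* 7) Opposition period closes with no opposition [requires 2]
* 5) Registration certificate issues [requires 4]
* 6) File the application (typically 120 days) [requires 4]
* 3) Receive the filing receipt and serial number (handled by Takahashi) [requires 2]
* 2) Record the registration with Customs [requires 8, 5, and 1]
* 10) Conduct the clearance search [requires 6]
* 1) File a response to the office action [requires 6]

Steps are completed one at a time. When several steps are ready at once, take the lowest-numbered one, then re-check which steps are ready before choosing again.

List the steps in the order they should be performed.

8 and 9 have no prerequisites; 8 has the earlier label, so 8 is first.
Next only 9 has its prerequisites met → 9.
4 needed 9, now all done → 4.
5 and 6 are both available; 5 has the earlier label → 5.
6 needed 4, now all done → 6.
1 and 10 are both available; 1 has the earlier label → 1.
2 now also ready, so the ready set is {2, 10}; 2 has the earlier label → 2.
3 and 7 now also ready, so the ready set is {3, 7, 10}; 3 has the earlier label → 3.
Now 7 and 10 have their prerequisites met. 7 has the earlier label, so 7 next.
Next only 10 has its prerequisites met → 10.

8, 9, 4, 5, 6, 1, 2, 3, 7, 10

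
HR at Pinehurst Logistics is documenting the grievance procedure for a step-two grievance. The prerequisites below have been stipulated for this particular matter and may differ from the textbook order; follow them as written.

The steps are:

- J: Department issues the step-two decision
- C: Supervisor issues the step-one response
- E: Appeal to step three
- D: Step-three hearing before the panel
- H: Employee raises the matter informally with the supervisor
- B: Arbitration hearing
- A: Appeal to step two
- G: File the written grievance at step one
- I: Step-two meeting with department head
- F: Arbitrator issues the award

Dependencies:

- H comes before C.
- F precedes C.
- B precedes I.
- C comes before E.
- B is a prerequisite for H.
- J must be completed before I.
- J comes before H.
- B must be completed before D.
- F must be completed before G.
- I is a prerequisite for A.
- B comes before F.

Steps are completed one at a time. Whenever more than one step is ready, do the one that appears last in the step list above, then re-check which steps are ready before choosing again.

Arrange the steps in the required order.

B F G D J I A H C E

Nothing is required for B and J. B is listed later → B first.
Ready: F, D and J. F is listed later → F.
Now G, D and J have their prerequisites met. G is listed later, so G next.
Now D and J have their prerequisites met. D is listed later, so D next.
That leaves J as the only ready step → J.
Ready: I and H. I is listed later → I.
A now also ready, so the ready set is {A, H}; A is listed later → A.
That leaves H as the only ready step → H.
That leaves C as the only ready step → C.
E needed C, now all done → E.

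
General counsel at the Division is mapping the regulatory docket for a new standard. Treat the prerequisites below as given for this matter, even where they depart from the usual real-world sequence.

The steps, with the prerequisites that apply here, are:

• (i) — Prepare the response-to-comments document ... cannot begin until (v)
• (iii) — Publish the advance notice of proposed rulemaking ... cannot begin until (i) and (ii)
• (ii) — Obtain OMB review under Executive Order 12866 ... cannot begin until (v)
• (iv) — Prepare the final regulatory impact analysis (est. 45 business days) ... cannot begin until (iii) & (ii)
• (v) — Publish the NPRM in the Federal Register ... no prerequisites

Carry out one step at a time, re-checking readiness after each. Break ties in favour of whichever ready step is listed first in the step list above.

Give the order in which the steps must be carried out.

(v) has no prerequisites → (v) first.
(i) and (ii) are both available; (i) is listed earlier → (i).
(ii) needed (v), now all done → (ii).
That leaves (iii) as the only ready step → (iii).
(iv) is the only step now ready → (iv).

(v), (i), (ii), (iii), (iv)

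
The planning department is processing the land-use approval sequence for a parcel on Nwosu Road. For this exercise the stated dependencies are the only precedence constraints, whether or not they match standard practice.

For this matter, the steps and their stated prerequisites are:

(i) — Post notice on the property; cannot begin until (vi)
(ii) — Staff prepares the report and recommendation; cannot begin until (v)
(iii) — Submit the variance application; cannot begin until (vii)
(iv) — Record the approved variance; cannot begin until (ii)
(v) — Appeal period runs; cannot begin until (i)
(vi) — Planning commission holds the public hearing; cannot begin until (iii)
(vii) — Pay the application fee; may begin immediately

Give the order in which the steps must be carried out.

(vii) → (iii) → (vi) → (i) → (v) → (ii) → (iv)

(vii) has no prerequisites → (vii) first.
That leaves (iii) as the only ready step → (iii).
(vi) needed (iii), now all done → (vi).
(i) needed (vi), now all done → (i).
That leaves (v) as the only ready step → (v).
(ii) needed (v), now all done → (ii).
(iv) is the only step now ready → (iv).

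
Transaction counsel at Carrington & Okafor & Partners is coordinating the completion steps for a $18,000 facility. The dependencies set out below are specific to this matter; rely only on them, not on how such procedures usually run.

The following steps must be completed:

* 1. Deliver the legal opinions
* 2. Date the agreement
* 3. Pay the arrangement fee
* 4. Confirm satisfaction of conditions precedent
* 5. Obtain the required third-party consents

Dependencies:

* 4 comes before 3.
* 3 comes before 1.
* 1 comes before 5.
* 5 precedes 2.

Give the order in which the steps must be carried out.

4, 3, 1, 5, 2

4 has no prerequisites → 4 first.
3 needed 4, now all done → 3.
Next only 1 has its prerequisites met → 1.
5 needed 1, now all done → 5.
Next only 2 has its prerequisites met → 2.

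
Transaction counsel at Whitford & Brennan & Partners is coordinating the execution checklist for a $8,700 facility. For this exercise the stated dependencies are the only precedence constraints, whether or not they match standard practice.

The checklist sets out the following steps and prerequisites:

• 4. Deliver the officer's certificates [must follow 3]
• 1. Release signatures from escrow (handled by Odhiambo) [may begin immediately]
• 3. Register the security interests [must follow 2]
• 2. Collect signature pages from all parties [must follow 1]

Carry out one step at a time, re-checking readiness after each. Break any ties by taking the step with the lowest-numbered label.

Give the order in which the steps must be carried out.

1 is the only step with nothing outstanding, so it goes first.
2 is the only step now ready → 2.
That leaves 3 as the only ready step → 3.
4 needed 3, now all done → 4.

1 → 2 → 3 → 4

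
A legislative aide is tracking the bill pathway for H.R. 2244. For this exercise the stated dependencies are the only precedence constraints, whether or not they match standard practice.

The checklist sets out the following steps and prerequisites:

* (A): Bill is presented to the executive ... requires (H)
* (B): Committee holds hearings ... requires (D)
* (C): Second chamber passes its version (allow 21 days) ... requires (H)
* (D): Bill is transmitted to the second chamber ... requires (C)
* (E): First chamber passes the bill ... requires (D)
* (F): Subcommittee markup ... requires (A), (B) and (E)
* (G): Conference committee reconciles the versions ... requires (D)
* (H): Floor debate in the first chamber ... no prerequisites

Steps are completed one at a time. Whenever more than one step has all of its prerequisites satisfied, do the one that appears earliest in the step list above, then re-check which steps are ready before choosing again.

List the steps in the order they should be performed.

Only (H) has no prerequisites, so it is first.
(A) and (C) are both available; (A) is listed earlier → (A).
That leaves (C) as the only ready step → (C).
(D) is the only step now ready → (D).
Ready: (B), (E) and (G). (B) is listed earlier → (B).
Ready: (E) and (G). (E) is listed earlier → (E).
(F) now also ready, so the ready set is {(F), (G)}; (F) is listed earlier → (F).
That leaves (G) as the only ready step → (G).

(H) → (A) → (C) → (D) → (B) → (E) → (F) → (G)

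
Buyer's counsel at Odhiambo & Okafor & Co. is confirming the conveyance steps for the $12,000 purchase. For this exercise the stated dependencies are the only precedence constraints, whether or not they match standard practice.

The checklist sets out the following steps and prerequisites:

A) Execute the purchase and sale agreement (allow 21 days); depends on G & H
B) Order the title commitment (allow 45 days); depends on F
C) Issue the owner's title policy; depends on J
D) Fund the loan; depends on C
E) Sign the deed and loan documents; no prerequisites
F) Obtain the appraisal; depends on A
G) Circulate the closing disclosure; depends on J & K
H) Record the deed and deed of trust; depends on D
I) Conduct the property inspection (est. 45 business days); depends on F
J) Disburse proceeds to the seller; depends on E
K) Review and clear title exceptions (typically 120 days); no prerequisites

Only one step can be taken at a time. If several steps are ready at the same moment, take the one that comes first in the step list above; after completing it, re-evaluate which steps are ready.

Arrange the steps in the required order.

E J C D H K G A F B I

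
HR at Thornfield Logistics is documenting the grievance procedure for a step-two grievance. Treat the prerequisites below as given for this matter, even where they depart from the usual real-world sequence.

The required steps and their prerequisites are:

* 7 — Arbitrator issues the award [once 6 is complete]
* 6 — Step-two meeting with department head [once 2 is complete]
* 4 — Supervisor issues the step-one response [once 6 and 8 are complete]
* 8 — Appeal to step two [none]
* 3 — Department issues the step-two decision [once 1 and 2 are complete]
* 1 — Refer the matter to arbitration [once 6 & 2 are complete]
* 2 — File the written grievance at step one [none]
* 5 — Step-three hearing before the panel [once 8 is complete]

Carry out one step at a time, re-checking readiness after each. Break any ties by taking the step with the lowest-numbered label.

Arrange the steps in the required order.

2 6 1 3 7 8 4 5

Nothing is required for 2 and 8. 2 has the earlier label → 2 first.
6 now also ready, so the ready set is {6, 8}; 6 has the earlier label → 6.
1, 7 and 8 are all available; 1 has the earlier label → 1.
3 now also ready, so the ready set is {3, 7, 8}; 3 has the earlier label → 3.
Ready: 7 and 8. 7 has the earlier label → 7.
8 is the only step now ready → 8.
Ready: 4 and 5. 4 has the earlier label → 4.
5 is the only step now ready → 5.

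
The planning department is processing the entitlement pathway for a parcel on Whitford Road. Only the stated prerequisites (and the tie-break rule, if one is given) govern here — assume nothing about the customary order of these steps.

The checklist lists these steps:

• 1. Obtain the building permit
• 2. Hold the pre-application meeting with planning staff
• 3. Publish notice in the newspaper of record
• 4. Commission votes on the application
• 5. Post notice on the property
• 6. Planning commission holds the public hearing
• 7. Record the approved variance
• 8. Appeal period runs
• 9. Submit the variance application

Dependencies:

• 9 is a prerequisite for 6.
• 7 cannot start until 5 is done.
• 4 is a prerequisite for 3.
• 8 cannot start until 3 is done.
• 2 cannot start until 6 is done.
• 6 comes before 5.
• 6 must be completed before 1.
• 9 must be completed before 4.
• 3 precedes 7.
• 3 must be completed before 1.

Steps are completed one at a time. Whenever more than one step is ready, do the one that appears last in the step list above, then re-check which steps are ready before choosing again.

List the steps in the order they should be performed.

9 is the only step with nothing outstanding, so it goes first.
Now 6 and 4 have their prerequisites met. 6 is listed later, so 6 next.
5 and 2 now also ready, so the ready set is {5, 4, 2}; 5 is listed later → 5.
Now 4 and 2 have their prerequisites met. 4 is listed later, so 4 next.
3 now also ready, so the ready set is {3, 2}; 3 is listed later → 3.
8, 7 and 1 now also ready, so the ready set is {8, 7, 2, 1}; 8 is listed later → 8.
Now 7, 2 and 1 have their prerequisites met. 7 is listed later, so 7 next.
2 and 1 are both available; 2 is listed later → 2.
Next only 1 has its prerequisites met → 1.

9 → 6 → 5 → 4 → 3 → 8 → 7 → 2 → 1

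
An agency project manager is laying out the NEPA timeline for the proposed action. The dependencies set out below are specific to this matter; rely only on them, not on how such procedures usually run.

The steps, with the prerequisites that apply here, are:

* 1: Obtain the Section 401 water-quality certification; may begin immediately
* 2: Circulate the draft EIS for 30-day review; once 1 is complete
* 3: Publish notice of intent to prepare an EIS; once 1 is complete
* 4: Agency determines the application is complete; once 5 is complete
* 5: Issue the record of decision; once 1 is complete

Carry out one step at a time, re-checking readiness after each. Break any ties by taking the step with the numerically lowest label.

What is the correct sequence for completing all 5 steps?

1, 2, 3, 5, 4

Only 1 has no prerequisites, so it is first.
2, 3 and 5 are all available; 2 has the earlier label → 2.
Ready: 3 and 5. 3 has the earlier label → 3.
That leaves 5 as the only ready step → 5.
Next only 4 has its prerequisites met → 4.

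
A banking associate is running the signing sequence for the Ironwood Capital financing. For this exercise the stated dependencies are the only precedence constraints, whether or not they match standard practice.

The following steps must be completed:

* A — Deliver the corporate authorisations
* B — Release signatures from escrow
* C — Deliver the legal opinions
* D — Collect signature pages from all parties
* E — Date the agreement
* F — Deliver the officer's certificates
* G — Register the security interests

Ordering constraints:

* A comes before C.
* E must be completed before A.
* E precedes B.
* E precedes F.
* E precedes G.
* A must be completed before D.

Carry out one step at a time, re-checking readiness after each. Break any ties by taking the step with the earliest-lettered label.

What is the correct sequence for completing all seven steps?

E has no prerequisites → E first.
Now A, B, F and G have their prerequisites met. A has the earlier label, so A next.
B, C, D, F and G are all available; B has the earlier label → B.
Now C, D, F and G have their prerequisites met. C has the earlier label, so C next.
Ready: D, F and G. D has the earlier label → D.
F and G are both available; F has the earlier label → F.
G is the only step now ready → G.

E, A, B, C, D, F, G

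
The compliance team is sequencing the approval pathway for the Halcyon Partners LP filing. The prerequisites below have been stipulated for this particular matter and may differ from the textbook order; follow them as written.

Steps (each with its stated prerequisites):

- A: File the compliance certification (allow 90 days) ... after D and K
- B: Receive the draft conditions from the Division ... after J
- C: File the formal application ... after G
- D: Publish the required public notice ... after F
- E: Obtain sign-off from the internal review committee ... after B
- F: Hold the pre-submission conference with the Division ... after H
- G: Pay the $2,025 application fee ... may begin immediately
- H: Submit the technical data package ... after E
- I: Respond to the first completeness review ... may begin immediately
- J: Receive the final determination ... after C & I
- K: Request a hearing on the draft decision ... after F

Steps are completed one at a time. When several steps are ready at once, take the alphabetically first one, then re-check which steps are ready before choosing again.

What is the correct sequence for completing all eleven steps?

G, C, I, J, B, E, H, F, D, K, A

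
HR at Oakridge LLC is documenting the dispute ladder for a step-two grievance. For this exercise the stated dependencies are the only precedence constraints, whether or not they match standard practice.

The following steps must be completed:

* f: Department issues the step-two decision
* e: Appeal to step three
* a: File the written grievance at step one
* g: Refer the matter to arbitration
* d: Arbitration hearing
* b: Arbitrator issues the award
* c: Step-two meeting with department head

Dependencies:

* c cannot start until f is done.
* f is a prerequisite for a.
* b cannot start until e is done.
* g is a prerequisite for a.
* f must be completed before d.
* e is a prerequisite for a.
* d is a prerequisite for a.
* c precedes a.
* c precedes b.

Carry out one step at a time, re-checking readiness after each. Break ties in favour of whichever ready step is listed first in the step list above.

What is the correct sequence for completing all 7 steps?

f, e, g, d, c, a, b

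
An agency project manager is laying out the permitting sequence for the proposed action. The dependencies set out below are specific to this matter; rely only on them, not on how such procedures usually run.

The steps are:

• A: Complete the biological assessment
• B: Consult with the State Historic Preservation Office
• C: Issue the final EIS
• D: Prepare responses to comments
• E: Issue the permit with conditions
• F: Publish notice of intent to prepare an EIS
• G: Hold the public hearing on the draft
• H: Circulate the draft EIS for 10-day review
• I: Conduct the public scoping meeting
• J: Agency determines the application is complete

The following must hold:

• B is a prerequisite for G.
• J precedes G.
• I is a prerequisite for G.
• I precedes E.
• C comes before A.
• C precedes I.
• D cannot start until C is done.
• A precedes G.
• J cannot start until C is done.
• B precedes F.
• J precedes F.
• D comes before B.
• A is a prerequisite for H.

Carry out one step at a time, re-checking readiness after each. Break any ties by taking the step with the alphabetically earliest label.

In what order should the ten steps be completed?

C, A, D, B, H, I, E, J, F, G

Only C has no prerequisites, so it is first.
A, D, I and J are all available; A has the earlier label → A.
Ready: D, H, I and J. D has the earlier label → D.
B now also ready, so the ready set is {B, H, I, J}; B has the earlier label → B.
H, I and J are all available; H has the earlier label → H.
Now I and J have their prerequisites met. I has the earlier label, so I next.
E now also ready, so the ready set is {E, J}; E has the earlier label → E.
J needed C, now all done → J.
F and G are both available; F has the earlier label → F.
That leaves G as the only ready step → G.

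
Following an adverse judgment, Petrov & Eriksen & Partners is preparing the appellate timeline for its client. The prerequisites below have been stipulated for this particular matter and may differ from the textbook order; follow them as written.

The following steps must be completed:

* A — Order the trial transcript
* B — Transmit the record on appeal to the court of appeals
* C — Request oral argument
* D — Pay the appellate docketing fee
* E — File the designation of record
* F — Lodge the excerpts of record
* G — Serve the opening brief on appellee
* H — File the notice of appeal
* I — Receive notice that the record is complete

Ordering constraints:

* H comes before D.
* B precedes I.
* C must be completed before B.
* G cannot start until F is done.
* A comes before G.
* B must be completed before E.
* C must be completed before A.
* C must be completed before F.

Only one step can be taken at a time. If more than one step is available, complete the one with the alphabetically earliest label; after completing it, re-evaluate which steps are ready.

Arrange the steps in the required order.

C, A, B, E, F, G, H, D, I

Nothing is required for C and H. C has the earlier label → C first.
A, B and F now also ready, so the ready set is {A, B, F, H}; A has the earlier label → A.
Now B, F and H have their prerequisites met. B has the earlier label, so B next.
Ready: E, F, H and I. E has the earlier label → E.
Ready: F, H and I. F has the earlier label → F.
G now also ready, so the ready set is {G, H, I}; G has the earlier label → G.
Now H and I have their prerequisites met. H has the earlier label, so H next.
Now D and I have their prerequisites met. D has the earlier label, so D next.
That leaves I as the only ready step → I.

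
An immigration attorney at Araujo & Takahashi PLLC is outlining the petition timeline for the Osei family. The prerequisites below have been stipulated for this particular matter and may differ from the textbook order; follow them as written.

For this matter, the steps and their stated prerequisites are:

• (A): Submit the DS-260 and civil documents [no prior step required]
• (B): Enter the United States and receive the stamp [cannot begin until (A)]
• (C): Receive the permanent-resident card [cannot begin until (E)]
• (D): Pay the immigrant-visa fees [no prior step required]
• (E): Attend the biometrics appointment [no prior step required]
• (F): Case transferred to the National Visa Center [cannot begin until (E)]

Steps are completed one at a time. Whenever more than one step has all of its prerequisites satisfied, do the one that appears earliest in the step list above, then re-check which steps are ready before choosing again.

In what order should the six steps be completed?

(A) → (B) → (D) → (E) → (C) → (F)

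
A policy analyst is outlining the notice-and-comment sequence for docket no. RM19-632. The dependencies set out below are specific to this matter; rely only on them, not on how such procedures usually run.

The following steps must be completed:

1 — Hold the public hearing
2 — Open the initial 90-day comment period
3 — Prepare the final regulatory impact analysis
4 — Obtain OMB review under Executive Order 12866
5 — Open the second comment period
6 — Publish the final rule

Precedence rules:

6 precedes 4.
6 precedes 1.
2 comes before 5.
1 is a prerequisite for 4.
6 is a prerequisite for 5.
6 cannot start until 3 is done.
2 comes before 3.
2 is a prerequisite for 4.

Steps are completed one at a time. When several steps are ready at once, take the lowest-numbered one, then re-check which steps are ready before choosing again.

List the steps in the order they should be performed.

2 → 3 → 6 → 1 → 4 → 5

2 has no prerequisites → 2 first.
3 needed 2, now all done → 3.
Next only 6 has its prerequisites met → 6.
Ready: 1 and 5. 1 has the earlier label → 1.
4 now also ready, so the ready set is {4, 5}; 4 has the earlier label → 4.
5 needed 2 and 6, now all done → 5.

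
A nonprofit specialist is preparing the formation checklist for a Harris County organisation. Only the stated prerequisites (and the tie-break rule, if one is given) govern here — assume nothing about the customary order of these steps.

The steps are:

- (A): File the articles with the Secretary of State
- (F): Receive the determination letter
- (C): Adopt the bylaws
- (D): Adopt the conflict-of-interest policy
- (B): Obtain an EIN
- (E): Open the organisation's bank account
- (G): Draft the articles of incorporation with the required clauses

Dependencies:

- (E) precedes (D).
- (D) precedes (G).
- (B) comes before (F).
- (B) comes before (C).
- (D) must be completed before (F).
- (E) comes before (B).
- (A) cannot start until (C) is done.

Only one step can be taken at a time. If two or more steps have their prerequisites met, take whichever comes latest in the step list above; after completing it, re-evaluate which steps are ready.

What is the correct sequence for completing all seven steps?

Only (E) has no prerequisites, so it is first.
Ready: (B) and (D). (B) is listed later → (B).
(D) and (C) are both available; (D) is listed later → (D).
(G), (C) and (F) are all available; (G) is listed later → (G).
Ready: (C) and (F). (C) is listed later → (C).
Ready: (F) and (A). (F) is listed later → (F).
(A) needed (C), now all done → (A).

(E) → (B) → (D) → (G) → (C) → (F) → (A)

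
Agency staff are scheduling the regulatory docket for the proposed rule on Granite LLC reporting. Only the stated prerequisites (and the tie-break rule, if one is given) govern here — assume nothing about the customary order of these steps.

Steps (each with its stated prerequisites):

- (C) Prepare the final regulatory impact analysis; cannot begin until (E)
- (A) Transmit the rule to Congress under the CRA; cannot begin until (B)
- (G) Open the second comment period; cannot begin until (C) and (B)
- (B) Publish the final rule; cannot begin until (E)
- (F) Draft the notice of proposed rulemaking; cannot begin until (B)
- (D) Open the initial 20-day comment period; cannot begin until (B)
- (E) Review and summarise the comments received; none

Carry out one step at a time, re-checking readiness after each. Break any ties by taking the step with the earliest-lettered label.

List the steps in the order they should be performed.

(E) → (B) → (A) → (C) → (D) → (F) → (G)

Only (E) has no prerequisites, so it is first.
(B) and (C) are both available; (B) has the earlier label → (B).
Now (A), (C), (D) and (F) have their prerequisites met. (A) has the earlier label, so (A) next.
Ready: (C), (D) and (F). (C) has the earlier label → (C).
Ready: (D), (F) and (G). (D) has the earlier label → (D).
Ready: (F) and (G). (F) has the earlier label → (F).
(G) needed (B) and (C), now all done → (G).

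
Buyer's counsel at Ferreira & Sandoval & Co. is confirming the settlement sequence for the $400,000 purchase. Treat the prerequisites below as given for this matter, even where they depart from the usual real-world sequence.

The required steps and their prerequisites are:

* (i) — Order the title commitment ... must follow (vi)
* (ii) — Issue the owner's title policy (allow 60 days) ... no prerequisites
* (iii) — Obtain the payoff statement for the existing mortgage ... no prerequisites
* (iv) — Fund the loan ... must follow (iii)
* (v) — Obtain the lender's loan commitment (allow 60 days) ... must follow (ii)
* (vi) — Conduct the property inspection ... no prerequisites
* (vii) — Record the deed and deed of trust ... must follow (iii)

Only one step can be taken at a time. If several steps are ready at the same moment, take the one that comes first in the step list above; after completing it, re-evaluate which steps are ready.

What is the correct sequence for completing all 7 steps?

(ii), (iii) and (vi) have no prerequisites; (ii) is listed earlier, so (ii) is first.
(v) now also ready, so the ready set is {(iii), (v), (vi)}; (iii) is listed earlier → (iii).
Ready: (iv), (v), (vi) and (vii). (iv) is listed earlier → (iv).
Ready: (v), (vi) and (vii). (v) is listed earlier → (v).
Now (vi) and (vii) have their prerequisites met. (vi) is listed earlier, so (vi) next.
Ready: (i) and (vii). (i) is listed earlier → (i).
Next only (vii) has its prerequisites met → (vii).

(ii), (iii), (iv), (v), (vi), (i), (vii)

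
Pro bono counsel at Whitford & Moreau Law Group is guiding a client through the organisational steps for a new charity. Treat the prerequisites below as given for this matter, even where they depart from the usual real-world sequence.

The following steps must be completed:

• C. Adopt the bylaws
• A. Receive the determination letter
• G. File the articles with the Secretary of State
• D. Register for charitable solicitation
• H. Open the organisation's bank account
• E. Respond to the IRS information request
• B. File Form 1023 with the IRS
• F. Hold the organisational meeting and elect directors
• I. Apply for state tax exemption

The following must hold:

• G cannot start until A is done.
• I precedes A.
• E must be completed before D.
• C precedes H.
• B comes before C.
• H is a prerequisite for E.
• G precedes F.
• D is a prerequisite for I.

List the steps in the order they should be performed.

B → C → H → E → D → I → A → G → F

B has no prerequisites → B first.
That leaves C as the only ready step → C.
H needed C, now all done → H.
E needed H, now all done → E.
D needed E, now all done → D.
I needed D, now all done → I.
That leaves A as the only ready step → A.
G needed A, now all done → G.
F is the only step now ready → F.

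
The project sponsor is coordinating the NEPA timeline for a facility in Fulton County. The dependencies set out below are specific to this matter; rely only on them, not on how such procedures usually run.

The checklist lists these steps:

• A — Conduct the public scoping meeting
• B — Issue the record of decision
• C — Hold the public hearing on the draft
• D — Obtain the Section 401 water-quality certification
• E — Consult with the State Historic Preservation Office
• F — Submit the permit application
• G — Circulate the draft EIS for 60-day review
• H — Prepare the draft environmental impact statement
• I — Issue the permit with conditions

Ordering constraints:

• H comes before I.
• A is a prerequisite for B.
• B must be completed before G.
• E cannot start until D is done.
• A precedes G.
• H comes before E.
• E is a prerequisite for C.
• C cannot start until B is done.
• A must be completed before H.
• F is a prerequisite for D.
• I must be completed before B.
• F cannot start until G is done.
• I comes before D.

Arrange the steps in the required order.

A has no prerequisites → A first.
H needed A, now all done → H.
I is the only step now ready → I.
B needed A and I, now all done → B.
G needed A and B, now all done → G.
F is the only step now ready → F.
D needed F and I, now all done → D.
E is the only step now ready → E.
That leaves C as the only ready step → C.

A → H → I → B → G → F → D → E → C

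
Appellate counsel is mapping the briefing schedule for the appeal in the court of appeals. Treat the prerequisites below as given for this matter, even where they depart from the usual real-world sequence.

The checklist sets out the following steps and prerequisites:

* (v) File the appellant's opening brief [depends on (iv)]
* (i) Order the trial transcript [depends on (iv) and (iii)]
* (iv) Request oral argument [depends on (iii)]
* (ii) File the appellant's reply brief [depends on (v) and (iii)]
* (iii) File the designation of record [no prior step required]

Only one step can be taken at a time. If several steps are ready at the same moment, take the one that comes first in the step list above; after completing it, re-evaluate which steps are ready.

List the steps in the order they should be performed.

(iii), (iv), (v), (i), (ii)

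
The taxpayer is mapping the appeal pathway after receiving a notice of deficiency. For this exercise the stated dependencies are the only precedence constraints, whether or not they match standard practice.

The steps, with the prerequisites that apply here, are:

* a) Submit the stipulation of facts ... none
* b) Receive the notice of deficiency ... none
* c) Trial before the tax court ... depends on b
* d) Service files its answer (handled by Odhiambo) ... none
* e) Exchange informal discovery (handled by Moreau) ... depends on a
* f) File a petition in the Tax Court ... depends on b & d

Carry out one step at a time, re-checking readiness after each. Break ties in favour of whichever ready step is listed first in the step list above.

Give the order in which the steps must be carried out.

a, b, c, d, e, f

a, b and d have no prerequisites; a is listed earlier, so a is first.
e now also ready, so the ready set is {b, d, e}; b is listed earlier → b.
Ready: c, d and e. c is listed earlier → c.
Now d and e have their prerequisites met. d is listed earlier, so d next.
Now e and f have their prerequisites met. e is listed earlier, so e next.
Next only f has its prerequisites met → f.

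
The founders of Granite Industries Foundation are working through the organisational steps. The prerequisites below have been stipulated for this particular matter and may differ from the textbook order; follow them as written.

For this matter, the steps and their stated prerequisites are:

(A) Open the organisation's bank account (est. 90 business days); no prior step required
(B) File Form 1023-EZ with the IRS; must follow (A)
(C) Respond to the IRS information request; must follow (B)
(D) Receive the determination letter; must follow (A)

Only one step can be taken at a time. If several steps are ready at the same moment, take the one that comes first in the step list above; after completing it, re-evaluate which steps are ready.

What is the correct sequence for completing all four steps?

Only (A) has no prerequisites, so it is first.
Ready: (B) and (D). (B) is listed earlier → (B).
(C) now also ready, so the ready set is {(C), (D)}; (C) is listed earlier → (C).
That leaves (D) as the only ready step → (D).

(A) (B) (C) (D)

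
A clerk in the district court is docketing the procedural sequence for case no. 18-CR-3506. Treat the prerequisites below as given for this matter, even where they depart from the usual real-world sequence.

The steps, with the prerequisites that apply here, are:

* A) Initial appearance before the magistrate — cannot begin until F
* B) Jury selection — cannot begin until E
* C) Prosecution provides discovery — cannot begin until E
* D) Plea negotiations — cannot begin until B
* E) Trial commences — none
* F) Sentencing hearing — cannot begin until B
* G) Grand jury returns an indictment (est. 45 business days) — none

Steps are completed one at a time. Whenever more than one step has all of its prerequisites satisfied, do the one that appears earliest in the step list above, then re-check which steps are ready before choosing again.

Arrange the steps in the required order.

E B C D F A G

E and G have no prerequisites; E is listed earlier, so E is first.
Now B, C and G have their prerequisites met. B is listed earlier, so B next.
C, D, F and G are all available; C is listed earlier → C.
Now D, F and G have their prerequisites met. D is listed earlier, so D next.
Now F and G have their prerequisites met. F is listed earlier, so F next.
A and G are both available; A is listed earlier → A.
Next only G has its prerequisites met → G.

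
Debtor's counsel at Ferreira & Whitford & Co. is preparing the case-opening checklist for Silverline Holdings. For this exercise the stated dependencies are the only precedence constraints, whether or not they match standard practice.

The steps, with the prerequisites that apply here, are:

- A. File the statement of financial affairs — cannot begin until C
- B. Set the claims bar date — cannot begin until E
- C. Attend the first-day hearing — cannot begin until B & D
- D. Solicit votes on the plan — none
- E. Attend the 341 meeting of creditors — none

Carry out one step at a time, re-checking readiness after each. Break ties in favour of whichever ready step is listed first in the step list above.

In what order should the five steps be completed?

D, E, B, C, A

D and E have no prerequisites; D is listed earlier, so D is first.
E is the only step now ready → E.
Next only B has its prerequisites met → B.
C is the only step now ready → C.
A is the only step now ready → A.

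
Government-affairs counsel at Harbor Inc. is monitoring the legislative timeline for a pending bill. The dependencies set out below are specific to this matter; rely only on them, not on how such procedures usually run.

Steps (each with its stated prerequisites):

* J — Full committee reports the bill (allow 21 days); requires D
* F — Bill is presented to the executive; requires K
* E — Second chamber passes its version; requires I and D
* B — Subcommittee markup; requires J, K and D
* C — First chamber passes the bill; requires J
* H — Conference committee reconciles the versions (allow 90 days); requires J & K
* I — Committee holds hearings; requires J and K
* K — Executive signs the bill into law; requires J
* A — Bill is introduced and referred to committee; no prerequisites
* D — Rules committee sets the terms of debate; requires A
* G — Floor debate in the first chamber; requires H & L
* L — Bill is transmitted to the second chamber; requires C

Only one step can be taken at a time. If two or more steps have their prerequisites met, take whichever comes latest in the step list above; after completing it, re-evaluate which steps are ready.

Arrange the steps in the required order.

A → D → J → K → I → H → C → L → G → B → E → F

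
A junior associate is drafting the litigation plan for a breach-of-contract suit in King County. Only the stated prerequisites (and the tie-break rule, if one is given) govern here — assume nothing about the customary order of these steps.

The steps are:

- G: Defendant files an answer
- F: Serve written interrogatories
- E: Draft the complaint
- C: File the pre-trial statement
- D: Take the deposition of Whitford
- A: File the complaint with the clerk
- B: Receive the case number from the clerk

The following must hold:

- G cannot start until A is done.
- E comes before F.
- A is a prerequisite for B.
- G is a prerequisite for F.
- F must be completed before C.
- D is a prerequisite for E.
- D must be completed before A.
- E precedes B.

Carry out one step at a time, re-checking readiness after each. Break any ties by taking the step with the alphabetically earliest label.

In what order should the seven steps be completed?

D → A → E → B → G → F → C

D has no prerequisites → D first.
A and E are both available; A has the earlier label → A.
G now also ready, so the ready set is {E, G}; E has the earlier label → E.
Now B and G have their prerequisites met. B has the earlier label, so B next.
G needed A, now all done → G.
F needed E and G, now all done → F.
C needed F, now all done → C.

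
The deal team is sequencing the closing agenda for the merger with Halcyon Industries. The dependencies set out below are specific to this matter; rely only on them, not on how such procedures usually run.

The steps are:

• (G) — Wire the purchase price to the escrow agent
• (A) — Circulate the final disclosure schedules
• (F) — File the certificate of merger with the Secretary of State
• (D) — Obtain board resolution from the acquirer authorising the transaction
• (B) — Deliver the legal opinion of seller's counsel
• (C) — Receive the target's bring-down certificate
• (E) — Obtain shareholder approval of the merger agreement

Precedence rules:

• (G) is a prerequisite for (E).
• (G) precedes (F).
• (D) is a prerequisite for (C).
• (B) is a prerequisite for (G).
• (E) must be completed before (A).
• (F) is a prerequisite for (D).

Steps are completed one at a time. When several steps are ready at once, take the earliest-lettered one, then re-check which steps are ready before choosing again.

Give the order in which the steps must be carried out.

Only (B) has no prerequisites, so it is first.
That leaves (G) as the only ready step → (G).
Now (E) and (F) have their prerequisites met. (E) has the earlier label, so (E) next.
(A) and (F) are both available; (A) has the earlier label → (A).
That leaves (F) as the only ready step → (F).
(D) needed (F), now all done → (D).
(C) needed (D), now all done → (C).

(B), (G), (E), (A), (F), (D), (C)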